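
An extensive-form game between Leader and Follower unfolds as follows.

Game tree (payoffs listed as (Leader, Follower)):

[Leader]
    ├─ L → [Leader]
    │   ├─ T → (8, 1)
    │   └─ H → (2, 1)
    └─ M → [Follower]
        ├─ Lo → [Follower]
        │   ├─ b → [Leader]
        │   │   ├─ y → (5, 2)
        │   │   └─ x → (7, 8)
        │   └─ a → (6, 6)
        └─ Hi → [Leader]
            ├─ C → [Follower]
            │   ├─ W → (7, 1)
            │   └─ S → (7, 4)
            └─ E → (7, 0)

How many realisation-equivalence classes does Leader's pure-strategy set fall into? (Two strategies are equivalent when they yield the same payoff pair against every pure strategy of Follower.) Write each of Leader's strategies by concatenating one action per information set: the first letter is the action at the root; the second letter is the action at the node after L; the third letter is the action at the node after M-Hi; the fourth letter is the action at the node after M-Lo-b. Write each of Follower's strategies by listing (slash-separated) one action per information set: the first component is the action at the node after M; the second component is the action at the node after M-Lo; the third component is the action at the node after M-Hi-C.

Leader has 16 pure strategies: LTCy, LTCx, LTEy, LTEx, LHCy, LHCx, LHEy, LHEx, MTCy, MTCx, MTEy, MTEx, MHCy, MHCx, MHEy, MHEx. Columns: Lo/b/W, Lo/b/S, Lo/a/W, Lo/a/S, Hi/b/W, Hi/b/S, Hi/a/W, Hi/a/S.
{LTCy, LTCx, LTEy, LTEx} → row (8,1) (8,1) (8,1) (8,1) (8,1) (8,1) (8,1) (8,1)
{LHCy, LHCx, LHEy, LHEx} → row (2,1) (2,1) (2,1) (2,1) (2,1) (2,1) (2,1) (2,1)
{MTCy, MHCy} → row (5,2) (5,2) (6,6) (6,6) (7,1) (7,4) (7,1) (7,4)
{MTCx, MHCx} → row (7,8) (7,8) (6,6) (6,6) (7,1) (7,4) (7,1) (7,4)
{MTEy, MHEy} → row (5,2) (5,2) (6,6) (6,6) (7,0) (7,0) (7,0) (7,0)
{MTEx, MHEx} → row (7,8) (7,8) (6,6) (6,6) (7,0) (7,0) (7,0) (7,0)
That's 6 distinct rows out of 16 strategies.

6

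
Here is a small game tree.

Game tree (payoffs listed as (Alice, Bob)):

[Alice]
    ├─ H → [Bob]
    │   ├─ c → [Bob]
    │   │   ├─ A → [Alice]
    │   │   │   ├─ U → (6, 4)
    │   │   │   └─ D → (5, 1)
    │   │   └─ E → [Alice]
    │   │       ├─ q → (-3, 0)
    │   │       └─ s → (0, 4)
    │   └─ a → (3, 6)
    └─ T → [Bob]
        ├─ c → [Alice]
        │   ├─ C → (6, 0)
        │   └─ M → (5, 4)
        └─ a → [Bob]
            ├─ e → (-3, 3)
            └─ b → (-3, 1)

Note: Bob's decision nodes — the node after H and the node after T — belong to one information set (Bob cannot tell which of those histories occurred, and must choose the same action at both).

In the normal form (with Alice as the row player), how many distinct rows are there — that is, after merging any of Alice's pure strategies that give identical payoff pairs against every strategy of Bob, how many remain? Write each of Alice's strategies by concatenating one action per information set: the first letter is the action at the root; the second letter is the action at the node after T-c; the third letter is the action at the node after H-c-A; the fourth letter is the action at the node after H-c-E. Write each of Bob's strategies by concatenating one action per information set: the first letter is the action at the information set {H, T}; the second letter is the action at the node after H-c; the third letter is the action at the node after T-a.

Alice has 16 pure strategies: HCUq, HCUs, HCDq, HCDs, HMUq, HMUs, HMDq, HMDs, TCUq, TCUs, TCDq, TCDs, TMUq, TMUs, TMDq, TMDs. Columns: cAe, cAb, cEe, cEb, aAe, aAb, aEe, aEb.
{HCUq, HMUq} → row (6,4) (6,4) (-3,0) (-3,0) (3,6) (3,6) (3,6) (3,6)
{HCUs, HMUs} → row (6,4) (6,4) (0,4) (0,4) (3,6) (3,6) (3,6) (3,6)
{HCDq, HMDq} → row (5,1) (5,1) (-3,0) (-3,0) (3,6) (3,6) (3,6) (3,6)
{HCDs, HMDs} → row (5,1) (5,1) (0,4) (0,4) (3,6) (3,6) (3,6) (3,6)
{TCUq, TCUs, TCDq, TCDs} → row (6,0) (6,0) (6,0) (6,0) (-3,3) (-3,1) (-3,3) (-3,1)
{TMUq, TMUs, TMDq, TMDs} → row (5,4) (5,4) (5,4) (5,4) (-3,3) (-3,1) (-3,3) (-3,1)
That's 6 distinct rows out of 16 strategies.

6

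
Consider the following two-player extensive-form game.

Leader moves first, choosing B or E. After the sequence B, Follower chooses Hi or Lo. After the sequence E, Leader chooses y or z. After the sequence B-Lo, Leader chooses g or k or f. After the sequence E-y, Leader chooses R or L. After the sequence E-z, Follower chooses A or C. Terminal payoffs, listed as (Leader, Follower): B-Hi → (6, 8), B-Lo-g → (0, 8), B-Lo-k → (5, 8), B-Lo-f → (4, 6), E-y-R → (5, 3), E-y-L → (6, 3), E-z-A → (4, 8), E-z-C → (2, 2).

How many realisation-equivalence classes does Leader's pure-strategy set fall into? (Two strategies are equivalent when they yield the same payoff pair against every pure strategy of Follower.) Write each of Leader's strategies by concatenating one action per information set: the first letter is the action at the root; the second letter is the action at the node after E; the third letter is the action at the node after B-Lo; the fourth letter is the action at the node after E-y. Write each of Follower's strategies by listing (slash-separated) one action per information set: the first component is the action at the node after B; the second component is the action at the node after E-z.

Leader has 24 pure strategies: BygR, BygL, BykR, BykL, ByfR, ByfL, BzgR, BzgL, BzkR, BzkL, BzfR, BzfL, EygR, EygL, EykR, EykL, EyfR, EyfL, EzgR, EzgL, EzkR, EzkL, EzfR, EzfL. Columns: Hi/A, Hi/C, Lo/A, Lo/C.
{BygR, BygL, BzgR, BzgL} → row (6,8) (6,8) (0,8) (0,8)
{BykR, BykL, BzkR, BzkL} → row (6,8) (6,8) (5,8) (5,8)
{ByfR, ByfL, BzfR, BzfL} → row (6,8) (6,8) (4,6) (4,6)
{EygR, EykR, EyfR} → row (5,3) (5,3) (5,3) (5,3)
{EygL, EykL, EyfL} → row (6,3) (6,3) (6,3) (6,3)
{EzgR, EzgL, EzkR, EzkL, EzfR, EzfL} → row (4,8) (2,2) (4,8) (2,2)
That's 6 distinct rows out of 24 strategies.

6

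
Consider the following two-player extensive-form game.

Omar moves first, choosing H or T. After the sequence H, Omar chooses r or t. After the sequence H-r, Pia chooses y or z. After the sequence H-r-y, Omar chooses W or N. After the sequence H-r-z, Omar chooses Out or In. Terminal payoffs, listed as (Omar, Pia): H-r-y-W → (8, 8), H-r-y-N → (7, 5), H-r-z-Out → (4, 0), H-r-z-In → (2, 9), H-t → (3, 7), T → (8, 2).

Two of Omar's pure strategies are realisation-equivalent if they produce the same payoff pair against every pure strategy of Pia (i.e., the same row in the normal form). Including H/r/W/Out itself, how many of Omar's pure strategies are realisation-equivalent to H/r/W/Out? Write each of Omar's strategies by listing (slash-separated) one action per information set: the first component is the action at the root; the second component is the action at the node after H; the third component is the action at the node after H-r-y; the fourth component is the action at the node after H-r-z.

Row for H/r/W/Out (columns y, z): (8,8) (4,0).
Every one of Omar's information sets is on the play path for some reply by Pia when Omar follows H/r/W/Out.
Changing the action at any of them therefore changes at least one column, so only H/r/W/Out itself gives this row.

1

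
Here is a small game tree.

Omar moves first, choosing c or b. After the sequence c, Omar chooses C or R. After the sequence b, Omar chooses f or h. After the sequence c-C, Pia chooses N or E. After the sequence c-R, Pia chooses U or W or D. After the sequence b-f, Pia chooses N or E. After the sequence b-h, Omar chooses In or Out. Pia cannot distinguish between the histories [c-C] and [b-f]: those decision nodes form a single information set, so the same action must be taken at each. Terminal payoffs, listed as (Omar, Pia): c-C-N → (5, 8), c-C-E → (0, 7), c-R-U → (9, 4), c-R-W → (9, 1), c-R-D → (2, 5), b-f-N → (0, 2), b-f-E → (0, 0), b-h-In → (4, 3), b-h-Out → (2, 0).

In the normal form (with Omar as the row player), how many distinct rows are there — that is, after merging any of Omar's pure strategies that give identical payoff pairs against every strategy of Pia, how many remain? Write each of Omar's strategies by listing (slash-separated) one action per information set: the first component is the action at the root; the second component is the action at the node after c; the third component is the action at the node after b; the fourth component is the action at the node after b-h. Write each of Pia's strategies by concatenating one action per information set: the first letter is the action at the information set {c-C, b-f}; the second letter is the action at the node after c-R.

Omar has 16 pure strategies: c/C/f/In, c/C/f/Out, c/C/h/In, c/C/h/Out, c/R/f/In, c/R/f/Out, c/R/h/In, c/R/h/Out, b/C/f/In, b/C/f/Out, b/C/h/In, b/C/h/Out, b/R/f/In, b/R/f/Out, b/R/h/In, b/R/h/Out. Columns: NU, NW, ND, EU, EW, ED.
{c/C/f/In, c/C/f/Out, c/C/h/In, c/C/h/Out} → row (5,8) (5,8) (5,8) (0,7) (0,7) (0,7)
{c/R/f/In, c/R/f/Out, c/R/h/In, c/R/h/Out} → row (9,4) (9,1) (2,5) (9,4) (9,1) (2,5)
{b/C/f/In, b/C/f/Out, b/R/f/In, b/R/f/Out} → row (0,2) (0,2) (0,2) (0,0) (0,0) (0,0)
{b/C/h/In, b/R/h/In} → row (4,3) (4,3) (4,3) (4,3) (4,3) (4,3)
{b/C/h/Out, b/R/h/Out} → row (2,0) (2,0) (2,0) (2,0) (2,0) (2,0)
That's 5 distinct rows out of 16 strategies.

5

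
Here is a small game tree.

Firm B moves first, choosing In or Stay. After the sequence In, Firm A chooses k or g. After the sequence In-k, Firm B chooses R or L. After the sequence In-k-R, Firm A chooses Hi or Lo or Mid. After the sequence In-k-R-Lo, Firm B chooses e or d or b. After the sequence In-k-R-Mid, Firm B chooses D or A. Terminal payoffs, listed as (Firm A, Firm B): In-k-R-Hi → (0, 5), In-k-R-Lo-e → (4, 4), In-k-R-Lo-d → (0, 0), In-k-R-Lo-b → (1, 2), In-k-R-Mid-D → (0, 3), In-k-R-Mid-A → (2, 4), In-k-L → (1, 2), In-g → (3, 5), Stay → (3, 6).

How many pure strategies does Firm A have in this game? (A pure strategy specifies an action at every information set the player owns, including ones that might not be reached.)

6

Firm A owns the node after In with actions {k, g} — two choices.
Firm A owns the node after In-k-R with actions {Hi, Lo, Mid} — three choices.
A pure strategy fixes one action at each information set independently, so the count is the product 2 × 3 = 6.
(For reference, Firm B has 24 pure strategies, giving a 6×24 normal-form matrix.)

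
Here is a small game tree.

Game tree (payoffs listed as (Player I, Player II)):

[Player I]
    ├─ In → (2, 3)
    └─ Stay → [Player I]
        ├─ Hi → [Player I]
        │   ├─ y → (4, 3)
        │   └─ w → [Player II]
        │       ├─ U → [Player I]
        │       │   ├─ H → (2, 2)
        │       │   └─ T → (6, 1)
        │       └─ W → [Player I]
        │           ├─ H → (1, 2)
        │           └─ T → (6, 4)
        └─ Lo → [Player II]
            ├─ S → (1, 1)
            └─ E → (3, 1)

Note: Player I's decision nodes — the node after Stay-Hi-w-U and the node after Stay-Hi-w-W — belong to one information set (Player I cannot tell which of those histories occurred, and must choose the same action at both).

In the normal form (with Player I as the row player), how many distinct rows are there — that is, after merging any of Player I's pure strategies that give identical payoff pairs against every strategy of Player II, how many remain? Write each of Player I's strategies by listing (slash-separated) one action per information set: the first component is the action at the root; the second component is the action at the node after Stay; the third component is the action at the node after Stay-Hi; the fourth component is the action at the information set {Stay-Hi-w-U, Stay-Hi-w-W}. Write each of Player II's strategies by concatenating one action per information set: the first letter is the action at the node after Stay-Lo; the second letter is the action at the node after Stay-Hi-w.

5

Player I has 16 pure strategies: In/Hi/y/H, In/Hi/y/T, In/Hi/w/H, In/Hi/w/T, In/Lo/y/H, In/Lo/y/T, In/Lo/w/H, In/Lo/w/T, Stay/Hi/y/H, Stay/Hi/y/T, Stay/Hi/w/H, Stay/Hi/w/T, Stay/Lo/y/H, Stay/Lo/y/T, Stay/Lo/w/H, Stay/Lo/w/T. Columns: SU, SW, EU, EW.
{In/Hi/y/H, In/Hi/y/T, In/Hi/w/H, In/Hi/w/T, In/Lo/y/H, In/Lo/y/T, In/Lo/w/H, In/Lo/w/T} → row (2,3) (2,3) (2,3) (2,3)
{Stay/Hi/y/H, Stay/Hi/y/T} → row (4,3) (4,3) (4,3) (4,3)
{Stay/Hi/w/H} → row (2,2) (1,2) (2,2) (1,2)
{Stay/Hi/w/T} → row (6,1) (6,4) (6,1) (6,4)
{Stay/Lo/y/H, Stay/Lo/y/T, Stay/Lo/w/H, Stay/Lo/w/T} → row (1,1) (1,1) (3,1) (3,1)
That's 5 distinct rows out of 16 strategies.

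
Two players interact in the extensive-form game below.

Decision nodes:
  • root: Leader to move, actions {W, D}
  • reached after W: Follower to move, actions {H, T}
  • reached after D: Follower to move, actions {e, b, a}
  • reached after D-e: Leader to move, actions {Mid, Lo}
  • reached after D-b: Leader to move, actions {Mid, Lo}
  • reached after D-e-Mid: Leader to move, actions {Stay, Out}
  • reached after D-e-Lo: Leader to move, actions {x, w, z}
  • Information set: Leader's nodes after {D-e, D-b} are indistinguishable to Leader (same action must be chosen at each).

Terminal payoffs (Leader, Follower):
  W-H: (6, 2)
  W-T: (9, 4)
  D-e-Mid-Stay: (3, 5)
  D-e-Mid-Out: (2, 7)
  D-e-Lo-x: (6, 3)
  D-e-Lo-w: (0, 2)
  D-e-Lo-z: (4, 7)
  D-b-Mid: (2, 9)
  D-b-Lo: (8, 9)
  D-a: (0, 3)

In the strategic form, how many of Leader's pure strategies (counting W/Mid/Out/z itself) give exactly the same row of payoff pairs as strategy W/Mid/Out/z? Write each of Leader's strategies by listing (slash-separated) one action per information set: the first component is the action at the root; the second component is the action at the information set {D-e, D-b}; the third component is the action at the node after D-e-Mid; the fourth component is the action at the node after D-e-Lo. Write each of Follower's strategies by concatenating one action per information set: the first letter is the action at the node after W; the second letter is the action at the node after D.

12

Row for W/Mid/Out/z (columns He, Hb, Ha, Te, Tb, Ta): (6,2) (6,2) (6,2) (9,4) (9,4) (9,4).
Under W/Mid/Out/z, Leader's choice at the information set {D-e, D-b} and at the node after D-e-Mid and at the node after D-e-Lo can never be reached regardless of what Follower does, so varying those choices leaves every outcome unchanged.
Holding the reachable choices fixed and varying the unreachable ones freely already gives 2 × 2 × 3 = 12 equivalent strategies.
No other strategy reproduces this row, so those 12 are the full class: W/Mid/Stay/x, W/Mid/Stay/w, W/Mid/Stay/z, W/Mid/Out/x, W/Mid/Out/w, W/Mid/Out/z, W/Lo/Stay/x, W/Lo/Stay/w, W/Lo/Stay/z, W/Lo/Out/x, W/Lo/Out/w, W/Lo/Out/z.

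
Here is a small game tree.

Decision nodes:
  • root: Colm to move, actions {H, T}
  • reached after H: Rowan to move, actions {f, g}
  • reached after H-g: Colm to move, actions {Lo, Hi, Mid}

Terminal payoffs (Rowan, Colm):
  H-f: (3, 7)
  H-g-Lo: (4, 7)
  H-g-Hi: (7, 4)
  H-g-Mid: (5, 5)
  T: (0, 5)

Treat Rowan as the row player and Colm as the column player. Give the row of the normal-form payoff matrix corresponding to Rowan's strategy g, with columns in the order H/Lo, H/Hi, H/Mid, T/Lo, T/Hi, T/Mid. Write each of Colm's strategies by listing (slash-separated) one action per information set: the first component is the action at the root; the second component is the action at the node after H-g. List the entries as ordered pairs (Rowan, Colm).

vs H/Lo: Colm plays H → Rowan plays g at [H] → Colm plays Lo at [H-g] → (4, 7)
vs H/Hi: Colm plays H → Rowan plays g at [H] → Colm plays Hi at [H-g] → (7, 4)
vs H/Mid: Colm plays H → Rowan plays g at [H] → Colm plays Mid at [H-g] → (5, 5)
vs T/Lo: Colm plays T → (0, 5)
vs T/Hi: Colm plays T → (0, 5)
vs T/Mid: Colm plays T → (0, 5)

(4,7) (7,4) (5,5) (0,5) (0,5) (0,5)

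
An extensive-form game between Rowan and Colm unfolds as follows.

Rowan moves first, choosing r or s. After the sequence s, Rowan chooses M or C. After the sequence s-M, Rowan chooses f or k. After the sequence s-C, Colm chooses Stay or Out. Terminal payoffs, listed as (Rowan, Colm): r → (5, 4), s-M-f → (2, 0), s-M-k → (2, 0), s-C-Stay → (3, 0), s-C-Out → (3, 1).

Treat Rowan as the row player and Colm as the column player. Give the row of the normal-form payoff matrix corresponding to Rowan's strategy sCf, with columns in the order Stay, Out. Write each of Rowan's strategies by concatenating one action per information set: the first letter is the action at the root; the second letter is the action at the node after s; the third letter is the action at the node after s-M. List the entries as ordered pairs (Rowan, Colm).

(3,0) (3,1)

vs Stay: Rowan plays s → Rowan plays C at [s] → Colm plays Stay at [s-C] → (3, 0)
vs Out: Rowan plays s → Rowan plays C at [s] → Colm plays Out at [s-C] → (3, 1)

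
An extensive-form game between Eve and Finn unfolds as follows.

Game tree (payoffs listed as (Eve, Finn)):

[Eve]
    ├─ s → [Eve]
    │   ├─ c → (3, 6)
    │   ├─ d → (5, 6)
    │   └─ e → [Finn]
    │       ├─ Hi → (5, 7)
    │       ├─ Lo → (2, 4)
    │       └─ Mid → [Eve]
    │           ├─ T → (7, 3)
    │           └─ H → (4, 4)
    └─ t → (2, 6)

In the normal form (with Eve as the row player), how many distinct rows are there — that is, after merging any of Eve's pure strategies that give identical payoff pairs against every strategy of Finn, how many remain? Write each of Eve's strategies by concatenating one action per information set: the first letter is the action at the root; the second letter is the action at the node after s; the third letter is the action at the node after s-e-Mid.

5

Eve has 12 pure strategies: scT, scH, sdT, sdH, seT, seH, tcT, tcH, tdT, tdH, teT, teH. Columns: Hi, Lo, Mid.
{scT, scH} → row (3,6) (3,6) (3,6)
{sdT, sdH} → row (5,6) (5,6) (5,6)
{seT} → row (5,7) (2,4) (7,3)
{seH} → row (5,7) (2,4) (4,4)
{tcT, tcH, tdT, tdH, teT, teH} → row (2,6) (2,6) (2,6)
That's 5 distinct rows out of 12 strategies.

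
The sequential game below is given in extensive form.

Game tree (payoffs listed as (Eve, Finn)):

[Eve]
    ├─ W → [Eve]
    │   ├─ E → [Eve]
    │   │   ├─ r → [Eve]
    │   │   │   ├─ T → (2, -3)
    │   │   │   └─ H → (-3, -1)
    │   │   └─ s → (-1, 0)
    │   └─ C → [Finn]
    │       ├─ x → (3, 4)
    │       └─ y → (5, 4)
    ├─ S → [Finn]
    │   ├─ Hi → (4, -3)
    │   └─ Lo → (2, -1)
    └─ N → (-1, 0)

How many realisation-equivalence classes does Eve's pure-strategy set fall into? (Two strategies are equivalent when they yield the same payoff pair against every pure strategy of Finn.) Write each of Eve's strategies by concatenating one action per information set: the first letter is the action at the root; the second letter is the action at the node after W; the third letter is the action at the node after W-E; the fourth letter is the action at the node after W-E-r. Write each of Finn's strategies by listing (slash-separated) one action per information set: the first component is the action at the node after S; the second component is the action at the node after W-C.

5

Eve has 24 pure strategies: WErT, WErH, WEsT, WEsH, WCrT, WCrH, WCsT, WCsH, SErT, SErH, SEsT, SEsH, SCrT, SCrH, SCsT, SCsH, NErT, NErH, NEsT, NEsH, NCrT, NCrH, NCsT, NCsH. Columns: Hi/x, Hi/y, Lo/x, Lo/y.
{WErT} → row (2,-3) (2,-3) (2,-3) (2,-3)
{WErH} → row (-3,-1) (-3,-1) (-3,-1) (-3,-1)
{WEsT, WEsH, NErT, NErH, NEsT, NEsH, NCrT, NCrH, NCsT, NCsH} → row (-1,0) (-1,0) (-1,0) (-1,0)
{WCrT, WCrH, WCsT, WCsH} → row (3,4) (5,4) (3,4) (5,4)
{SErT, SErH, SEsT, SEsH, SCrT, SCrH, SCsT, SCsH} → row (4,-3) (4,-3) (2,-1) (2,-1)
That's 5 distinct rows out of 24 strategies.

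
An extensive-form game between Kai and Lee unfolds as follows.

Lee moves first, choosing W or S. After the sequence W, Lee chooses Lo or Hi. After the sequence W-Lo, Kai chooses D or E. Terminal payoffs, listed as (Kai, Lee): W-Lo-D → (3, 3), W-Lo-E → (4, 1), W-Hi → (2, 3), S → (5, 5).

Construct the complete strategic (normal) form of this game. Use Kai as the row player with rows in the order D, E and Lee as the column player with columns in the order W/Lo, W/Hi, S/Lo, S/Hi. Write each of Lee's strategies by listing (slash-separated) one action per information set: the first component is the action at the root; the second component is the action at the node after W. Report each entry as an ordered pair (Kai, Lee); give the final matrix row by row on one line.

D: (3,3) (2,3) (5,5) (5,5) | E: (4,1) (2,3) (5,5) (5,5)

Row D: W/Lo→(3,3), W/Hi→(2,3), S/Lo→(5,5), S/Hi→(5,5)
Row E: W/Lo→(4,1), W/Hi→(2,3), S/Lo→(5,5), S/Hi→(5,5)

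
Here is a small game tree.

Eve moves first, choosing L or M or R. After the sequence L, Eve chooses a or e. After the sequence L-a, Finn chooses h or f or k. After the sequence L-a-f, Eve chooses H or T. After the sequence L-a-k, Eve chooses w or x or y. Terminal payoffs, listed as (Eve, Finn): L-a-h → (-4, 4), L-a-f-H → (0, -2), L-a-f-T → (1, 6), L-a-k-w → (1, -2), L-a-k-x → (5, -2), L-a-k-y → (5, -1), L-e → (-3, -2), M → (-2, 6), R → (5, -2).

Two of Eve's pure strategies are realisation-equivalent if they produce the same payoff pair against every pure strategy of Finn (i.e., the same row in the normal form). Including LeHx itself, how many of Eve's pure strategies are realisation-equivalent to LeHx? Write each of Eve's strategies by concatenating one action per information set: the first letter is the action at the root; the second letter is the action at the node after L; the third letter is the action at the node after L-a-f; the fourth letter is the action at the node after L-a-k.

Row for LeHx (columns h, f, k): (-3,-2) (-3,-2) (-3,-2).
Under LeHx, Eve's choice at the node after L-a-f and at the node after L-a-k can never be reached regardless of what Finn does, so varying those choices leaves every outcome unchanged.
Holding the reachable choices fixed and varying the unreachable ones freely already gives 2 × 3 = 6 equivalent strategies.
No other strategy reproduces this row, so those 6 are the full class: LeHw, LeHx, LeHy, LeTw, LeTx, LeTy.

6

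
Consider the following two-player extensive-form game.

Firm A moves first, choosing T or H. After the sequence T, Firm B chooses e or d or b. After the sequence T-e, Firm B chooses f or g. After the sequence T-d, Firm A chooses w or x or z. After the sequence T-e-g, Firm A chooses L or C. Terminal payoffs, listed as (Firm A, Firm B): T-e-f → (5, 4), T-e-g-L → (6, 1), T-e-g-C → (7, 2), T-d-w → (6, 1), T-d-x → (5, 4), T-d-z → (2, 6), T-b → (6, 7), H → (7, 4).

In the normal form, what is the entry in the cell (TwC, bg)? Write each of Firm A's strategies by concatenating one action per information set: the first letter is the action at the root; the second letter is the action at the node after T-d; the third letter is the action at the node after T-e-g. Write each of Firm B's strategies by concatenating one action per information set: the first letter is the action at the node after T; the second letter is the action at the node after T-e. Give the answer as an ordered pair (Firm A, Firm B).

Trace the play path from the root:
  Firm A plays T
  Firm B plays b at [T]
→ terminal payoff (6, 7).
(Firm A's choice at the node after T-d is never reached on this path, so it doesn't affect the outcome.)

(6, 7)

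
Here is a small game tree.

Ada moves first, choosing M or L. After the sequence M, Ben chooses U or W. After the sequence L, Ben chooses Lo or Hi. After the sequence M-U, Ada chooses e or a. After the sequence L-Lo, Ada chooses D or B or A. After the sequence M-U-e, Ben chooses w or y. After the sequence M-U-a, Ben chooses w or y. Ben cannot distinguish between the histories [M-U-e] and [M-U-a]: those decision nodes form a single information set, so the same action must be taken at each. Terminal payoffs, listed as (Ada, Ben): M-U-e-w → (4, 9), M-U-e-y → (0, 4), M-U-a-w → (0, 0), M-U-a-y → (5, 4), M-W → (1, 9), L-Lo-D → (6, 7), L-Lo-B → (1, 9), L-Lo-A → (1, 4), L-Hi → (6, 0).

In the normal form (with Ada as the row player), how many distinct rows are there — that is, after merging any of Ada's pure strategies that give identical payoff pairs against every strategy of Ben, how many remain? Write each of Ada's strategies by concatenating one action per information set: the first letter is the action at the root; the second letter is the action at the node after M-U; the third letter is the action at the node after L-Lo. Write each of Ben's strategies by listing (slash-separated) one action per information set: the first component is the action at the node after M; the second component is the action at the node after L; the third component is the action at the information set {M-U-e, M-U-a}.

Ada has 12 pure strategies: MeD, MeB, MeA, MaD, MaB, MaA, LeD, LeB, LeA, LaD, LaB, LaA. Columns: U/Lo/w, U/Lo/y, U/Hi/w, U/Hi/y, W/Lo/w, W/Lo/y, W/Hi/w, W/Hi/y.
{MeD, MeB, MeA} → row (4,9) (0,4) (4,9) (0,4) (1,9) (1,9) (1,9) (1,9)
{MaD, MaB, MaA} → row (0,0) (5,4) (0,0) (5,4) (1,9) (1,9) (1,9) (1,9)
{LeD, LaD} → row (6,7) (6,7) (6,0) (6,0) (6,7) (6,7) (6,0) (6,0)
{LeB, LaB} → row (1,9) (1,9) (6,0) (6,0) (1,9) (1,9) (6,0) (6,0)
{LeA, LaA} → row (1,4) (1,4) (6,0) (6,0) (1,4) (1,4) (6,0) (6,0)
That's 5 distinct rows out of 12 strategies.

5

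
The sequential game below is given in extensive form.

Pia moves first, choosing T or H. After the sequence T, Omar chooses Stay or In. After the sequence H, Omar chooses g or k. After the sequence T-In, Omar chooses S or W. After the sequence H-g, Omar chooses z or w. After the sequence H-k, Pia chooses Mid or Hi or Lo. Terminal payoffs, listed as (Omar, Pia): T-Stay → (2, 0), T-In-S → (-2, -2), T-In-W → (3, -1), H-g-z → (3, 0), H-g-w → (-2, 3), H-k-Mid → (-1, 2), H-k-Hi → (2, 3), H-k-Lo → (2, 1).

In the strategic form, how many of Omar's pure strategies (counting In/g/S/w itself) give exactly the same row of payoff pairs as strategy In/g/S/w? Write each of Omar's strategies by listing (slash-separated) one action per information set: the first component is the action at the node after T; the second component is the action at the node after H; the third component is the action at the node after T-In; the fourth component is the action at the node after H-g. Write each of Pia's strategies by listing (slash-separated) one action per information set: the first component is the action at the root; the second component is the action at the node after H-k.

Row for In/g/S/w (columns T/Mid, T/Hi, T/Lo, H/Mid, H/Hi, H/Lo): (-2,-2) (-2,-2) (-2,-2) (-2,3) (-2,3) (-2,3).
Every one of Omar's information sets is on the play path for some reply by Pia when Omar follows In/g/S/w.
Changing the action at any of them therefore changes at least one column, so only In/g/S/w itself gives this row.

1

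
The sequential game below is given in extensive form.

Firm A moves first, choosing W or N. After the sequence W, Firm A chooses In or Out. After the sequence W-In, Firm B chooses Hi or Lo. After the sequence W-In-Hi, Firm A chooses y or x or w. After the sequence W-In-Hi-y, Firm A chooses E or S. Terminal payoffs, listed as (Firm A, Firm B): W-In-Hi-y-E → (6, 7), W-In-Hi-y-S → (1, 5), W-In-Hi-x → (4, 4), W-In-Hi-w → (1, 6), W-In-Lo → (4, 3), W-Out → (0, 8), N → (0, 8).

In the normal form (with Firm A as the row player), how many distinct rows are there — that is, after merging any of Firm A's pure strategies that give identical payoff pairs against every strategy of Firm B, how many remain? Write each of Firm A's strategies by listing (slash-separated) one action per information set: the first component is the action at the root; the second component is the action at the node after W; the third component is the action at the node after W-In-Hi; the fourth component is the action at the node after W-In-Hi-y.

Firm A has 24 pure strategies: W/In/y/E, W/In/y/S, W/In/x/E, W/In/x/S, W/In/w/E, W/In/w/S, W/Out/y/E, W/Out/y/S, W/Out/x/E, W/Out/x/S, W/Out/w/E, W/Out/w/S, N/In/y/E, N/In/y/S, N/In/x/E, N/In/x/S, N/In/w/E, N/In/w/S, N/Out/y/E, N/Out/y/S, N/Out/x/E, N/Out/x/S, N/Out/w/E, N/Out/w/S. Columns: Hi, Lo.
{W/In/y/E} → row (6,7) (4,3)
{W/In/y/S} → row (1,5) (4,3)
{W/In/x/E, W/In/x/S} → row (4,4) (4,3)
{W/In/w/E, W/In/w/S} → row (1,6) (4,3)
{W/Out/y/E, W/Out/y/S, W/Out/x/E, W/Out/x/S, W/Out/w/E, W/Out/w/S, N/In/y/E, N/In/y/S, N/In/x/E, N/In/x/S, N/In/w/E, N/In/w/S, N/Out/y/E, N/Out/y/S, N/Out/x/E, N/Out/x/S, N/Out/w/E, N/Out/w/S} → row (0,8) (0,8)
That's 5 distinct rows out of 24 strategies.

5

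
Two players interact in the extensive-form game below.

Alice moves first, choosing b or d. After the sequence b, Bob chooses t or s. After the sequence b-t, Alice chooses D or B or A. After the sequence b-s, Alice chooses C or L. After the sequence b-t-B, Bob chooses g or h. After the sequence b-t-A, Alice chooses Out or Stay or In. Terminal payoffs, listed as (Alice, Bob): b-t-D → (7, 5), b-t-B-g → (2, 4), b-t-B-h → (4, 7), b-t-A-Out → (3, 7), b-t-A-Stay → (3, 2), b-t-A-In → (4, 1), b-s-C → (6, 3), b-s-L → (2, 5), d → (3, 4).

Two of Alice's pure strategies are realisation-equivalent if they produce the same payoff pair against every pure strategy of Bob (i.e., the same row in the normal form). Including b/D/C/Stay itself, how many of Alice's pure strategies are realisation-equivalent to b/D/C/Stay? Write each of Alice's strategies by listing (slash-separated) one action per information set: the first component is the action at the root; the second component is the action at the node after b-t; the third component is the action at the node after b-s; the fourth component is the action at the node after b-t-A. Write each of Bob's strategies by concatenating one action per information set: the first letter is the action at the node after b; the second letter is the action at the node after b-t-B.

3

Row for b/D/C/Stay (columns tg, th, sg, sh): (7,5) (7,5) (6,3) (6,3).
Under b/D/C/Stay, Alice's choice at the node after b-t-A can never be reached regardless of what Bob does, so varying those choices leaves every outcome unchanged.
Holding the reachable choices fixed and varying the unreachable one freely already gives 3 equivalent strategies.
No other strategy reproduces this row, so those 3 are the full class: b/D/C/Out, b/D/C/Stay, b/D/C/In.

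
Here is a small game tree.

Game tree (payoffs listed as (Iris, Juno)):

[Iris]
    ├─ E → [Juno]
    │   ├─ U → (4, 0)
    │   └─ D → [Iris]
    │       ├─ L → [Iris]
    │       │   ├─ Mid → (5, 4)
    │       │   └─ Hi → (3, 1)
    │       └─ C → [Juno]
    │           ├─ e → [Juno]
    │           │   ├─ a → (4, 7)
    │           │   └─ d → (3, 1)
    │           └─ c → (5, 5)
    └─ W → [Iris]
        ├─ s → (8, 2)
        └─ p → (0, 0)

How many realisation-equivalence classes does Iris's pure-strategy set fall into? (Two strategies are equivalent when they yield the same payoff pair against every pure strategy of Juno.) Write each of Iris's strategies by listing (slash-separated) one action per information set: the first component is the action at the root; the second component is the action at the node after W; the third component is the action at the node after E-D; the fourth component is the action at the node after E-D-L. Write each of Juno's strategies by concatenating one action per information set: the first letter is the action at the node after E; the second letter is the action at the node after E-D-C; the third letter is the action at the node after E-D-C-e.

Iris has 16 pure strategies: E/s/L/Mid, E/s/L/Hi, E/s/C/Mid, E/s/C/Hi, E/p/L/Mid, E/p/L/Hi, E/p/C/Mid, E/p/C/Hi, W/s/L/Mid, W/s/L/Hi, W/s/C/Mid, W/s/C/Hi, W/p/L/Mid, W/p/L/Hi, W/p/C/Mid, W/p/C/Hi. Columns: Uea, Ued, Uca, Ucd, Dea, Ded, Dca, Dcd.
{E/s/L/Mid, E/p/L/Mid} → row (4,0) (4,0) (4,0) (4,0) (5,4) (5,4) (5,4) (5,4)
{E/s/L/Hi, E/p/L/Hi} → row (4,0) (4,0) (4,0) (4,0) (3,1) (3,1) (3,1) (3,1)
{E/s/C/Mid, E/s/C/Hi, E/p/C/Mid, E/p/C/Hi} → row (4,0) (4,0) (4,0) (4,0) (4,7) (3,1) (5,5) (5,5)
{W/s/L/Mid, W/s/L/Hi, W/s/C/Mid, W/s/C/Hi} → row (8,2) (8,2) (8,2) (8,2) (8,2) (8,2) (8,2) (8,2)
{W/p/L/Mid, W/p/L/Hi, W/p/C/Mid, W/p/C/Hi} → row (0,0) (0,0) (0,0) (0,0) (0,0) (0,0) (0,0) (0,0)
That's 5 distinct rows out of 16 strategies.

5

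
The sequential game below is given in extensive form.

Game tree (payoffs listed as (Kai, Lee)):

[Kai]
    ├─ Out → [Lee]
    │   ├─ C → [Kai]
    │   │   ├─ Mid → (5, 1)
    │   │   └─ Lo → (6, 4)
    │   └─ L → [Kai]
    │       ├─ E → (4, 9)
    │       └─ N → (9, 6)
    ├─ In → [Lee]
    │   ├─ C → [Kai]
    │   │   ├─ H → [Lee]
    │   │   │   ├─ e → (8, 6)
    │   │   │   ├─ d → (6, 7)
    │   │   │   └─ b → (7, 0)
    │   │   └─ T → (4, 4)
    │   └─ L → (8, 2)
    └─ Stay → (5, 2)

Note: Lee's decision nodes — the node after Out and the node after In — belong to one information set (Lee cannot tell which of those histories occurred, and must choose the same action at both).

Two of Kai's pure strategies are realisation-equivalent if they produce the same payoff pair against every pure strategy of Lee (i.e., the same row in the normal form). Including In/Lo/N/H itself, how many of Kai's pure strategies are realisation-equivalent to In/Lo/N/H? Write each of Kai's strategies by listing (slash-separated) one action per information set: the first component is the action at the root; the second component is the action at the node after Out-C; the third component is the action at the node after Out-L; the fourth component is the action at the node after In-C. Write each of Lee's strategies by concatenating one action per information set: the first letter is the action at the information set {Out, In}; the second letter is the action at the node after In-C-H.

Row for In/Lo/N/H (columns Ce, Cd, Cb, Le, Ld, Lb): (8,6) (6,7) (7,0) (8,2) (8,2) (8,2).
Under In/Lo/N/H, Kai's choice at the node after Out-C and at the node after Out-L can never be reached regardless of what Lee does, so varying those choices leaves every outcome unchanged.
Holding the reachable choices fixed and varying the unreachable ones freely already gives 2 × 2 = 4 equivalent strategies.
No other strategy reproduces this row, so those 4 are the full class: In/Mid/E/H, In/Mid/N/H, In/Lo/E/H, In/Lo/N/H.

4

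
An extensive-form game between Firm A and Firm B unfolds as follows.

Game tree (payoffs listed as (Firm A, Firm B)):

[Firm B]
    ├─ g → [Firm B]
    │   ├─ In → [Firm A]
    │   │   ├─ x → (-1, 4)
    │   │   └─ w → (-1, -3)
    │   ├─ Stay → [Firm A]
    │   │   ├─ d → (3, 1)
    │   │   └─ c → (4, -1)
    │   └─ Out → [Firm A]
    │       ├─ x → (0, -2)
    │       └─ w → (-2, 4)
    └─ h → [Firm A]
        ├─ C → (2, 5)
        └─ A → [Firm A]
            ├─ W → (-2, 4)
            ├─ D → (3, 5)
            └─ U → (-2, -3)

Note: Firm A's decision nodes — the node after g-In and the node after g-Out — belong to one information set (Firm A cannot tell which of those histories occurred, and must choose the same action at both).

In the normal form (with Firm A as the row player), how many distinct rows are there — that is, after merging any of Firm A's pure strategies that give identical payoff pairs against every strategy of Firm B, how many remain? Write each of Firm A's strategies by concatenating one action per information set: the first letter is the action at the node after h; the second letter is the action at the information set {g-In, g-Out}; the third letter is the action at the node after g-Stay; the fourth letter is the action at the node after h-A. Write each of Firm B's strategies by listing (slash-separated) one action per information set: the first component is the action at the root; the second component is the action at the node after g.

16

Firm A has 24 pure strategies: CxdW, CxdD, CxdU, CxcW, CxcD, CxcU, CwdW, CwdD, CwdU, CwcW, CwcD, CwcU, AxdW, AxdD, AxdU, AxcW, AxcD, AxcU, AwdW, AwdD, AwdU, AwcW, AwcD, AwcU. Columns: g/In, g/Stay, g/Out, h/In, h/Stay, h/Out.
{CxdW, CxdD, CxdU} → row (-1,4) (3,1) (0,-2) (2,5) (2,5) (2,5)
{CxcW, CxcD, CxcU} → row (-1,4) (4,-1) (0,-2) (2,5) (2,5) (2,5)
{CwdW, CwdD, CwdU} → row (-1,-3) (3,1) (-2,4) (2,5) (2,5) (2,5)
{CwcW, CwcD, CwcU} → row (-1,-3) (4,-1) (-2,4) (2,5) (2,5) (2,5)
{AxdW} → row (-1,4) (3,1) (0,-2) (-2,4) (-2,4) (-2,4)
{AxdD} → row (-1,4) (3,1) (0,-2) (3,5) (3,5) (3,5)
{AxdU} → row (-1,4) (3,1) (0,-2) (-2,-3) (-2,-3) (-2,-3)
{AxcW} → row (-1,4) (4,-1) (0,-2) (-2,4) (-2,4) (-2,4)
{AxcD} → row (-1,4) (4,-1) (0,-2) (3,5) (3,5) (3,5)
{AxcU} → row (-1,4) (4,-1) (0,-2) (-2,-3) (-2,-3) (-2,-3)
{AwdW} → row (-1,-3) (3,1) (-2,4) (-2,4) (-2,4) (-2,4)
{AwdD} → row (-1,-3) (3,1) (-2,4) (3,5) (3,5) (3,5)
{AwdU} → row (-1,-3) (3,1) (-2,4) (-2,-3) (-2,-3) (-2,-3)
{AwcW} → row (-1,-3) (4,-1) (-2,4) (-2,4) (-2,4) (-2,4)
{AwcD} → row (-1,-3) (4,-1) (-2,4) (3,5) (3,5) (3,5)
{AwcU} → row (-1,-3) (4,-1) (-2,4) (-2,-3) (-2,-3) (-2,-3)
That's 16 distinct rows out of 24 strategies.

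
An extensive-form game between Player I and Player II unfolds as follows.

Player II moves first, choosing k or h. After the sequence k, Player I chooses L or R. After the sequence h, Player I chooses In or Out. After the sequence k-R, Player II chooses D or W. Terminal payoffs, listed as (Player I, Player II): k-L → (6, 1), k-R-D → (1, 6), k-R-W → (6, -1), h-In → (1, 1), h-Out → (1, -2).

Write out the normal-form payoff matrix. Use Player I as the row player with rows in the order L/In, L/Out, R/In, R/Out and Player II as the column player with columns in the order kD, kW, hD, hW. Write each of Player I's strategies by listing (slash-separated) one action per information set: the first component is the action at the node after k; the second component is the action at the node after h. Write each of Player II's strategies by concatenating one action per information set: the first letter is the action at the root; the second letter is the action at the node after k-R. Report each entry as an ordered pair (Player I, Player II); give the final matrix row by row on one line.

Row L/In: kD→(6,1), kW→(6,1), hD→(1,1), hW→(1,1)
Row L/Out: kD→(6,1), kW→(6,1), hD→(1,-2), hW→(1,-2)
Row R/In: kD→(1,6), kW→(6,-1), hD→(1,1), hW→(1,1)
Row R/Out: kD→(1,6), kW→(6,-1), hD→(1,-2), hW→(1,-2)

L/In: (6,1) (6,1) (1,1) (1,1) | L/Out: (6,1) (6,1) (1,-2) (1,-2) | R/In: (1,6) (6,-1) (1,1) (1,1) | R/Out: (1,6) (6,-1) (1,-2) (1,-2)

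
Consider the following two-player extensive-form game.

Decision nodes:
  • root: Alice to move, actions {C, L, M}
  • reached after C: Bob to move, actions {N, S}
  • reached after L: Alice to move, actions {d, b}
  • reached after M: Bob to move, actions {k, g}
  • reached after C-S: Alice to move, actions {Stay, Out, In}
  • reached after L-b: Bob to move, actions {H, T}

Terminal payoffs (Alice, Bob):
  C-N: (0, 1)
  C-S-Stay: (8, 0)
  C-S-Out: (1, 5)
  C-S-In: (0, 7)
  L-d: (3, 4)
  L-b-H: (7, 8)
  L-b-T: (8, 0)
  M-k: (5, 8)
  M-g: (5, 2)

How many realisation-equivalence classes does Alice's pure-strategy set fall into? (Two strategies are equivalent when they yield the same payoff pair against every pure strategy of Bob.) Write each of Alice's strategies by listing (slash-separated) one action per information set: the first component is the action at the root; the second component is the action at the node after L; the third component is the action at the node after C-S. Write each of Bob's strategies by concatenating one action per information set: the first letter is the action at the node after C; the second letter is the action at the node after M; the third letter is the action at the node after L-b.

6

Alice has 18 pure strategies: C/d/Stay, C/d/Out, C/d/In, C/b/Stay, C/b/Out, C/b/In, L/d/Stay, L/d/Out, L/d/In, L/b/Stay, L/b/Out, L/b/In, M/d/Stay, M/d/Out, M/d/In, M/b/Stay, M/b/Out, M/b/In. Columns: NkH, NkT, NgH, NgT, SkH, SkT, SgH, SgT.
{C/d/Stay, C/b/Stay} → row (0,1) (0,1) (0,1) (0,1) (8,0) (8,0) (8,0) (8,0)
{C/d/Out, C/b/Out} → row (0,1) (0,1) (0,1) (0,1) (1,5) (1,5) (1,5) (1,5)
{C/d/In, C/b/In} → row (0,1) (0,1) (0,1) (0,1) (0,7) (0,7) (0,7) (0,7)
{L/d/Stay, L/d/Out, L/d/In} → row (3,4) (3,4) (3,4) (3,4) (3,4) (3,4) (3,4) (3,4)
{L/b/Stay, L/b/Out, L/b/In} → row (7,8) (8,0) (7,8) (8,0) (7,8) (8,0) (7,8) (8,0)
{M/d/Stay, M/d/Out, M/d/In, M/b/Stay, M/b/Out, M/b/In} → row (5,8) (5,8) (5,2) (5,2) (5,8) (5,8) (5,2) (5,2)
That's 6 distinct rows out of 18 strategies.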